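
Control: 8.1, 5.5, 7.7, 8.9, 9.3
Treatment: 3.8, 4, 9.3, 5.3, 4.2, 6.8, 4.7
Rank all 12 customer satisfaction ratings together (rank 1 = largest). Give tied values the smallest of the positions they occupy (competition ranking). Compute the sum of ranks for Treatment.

Sorted (descending): 9.3, 9.3, 8.9, 8.1, 7.7, 6.8, 5.5, 5.3, 4.7, 4.2, 4, 3.8
The 2 values of 9.3 occupy positions 1–2 → each gets rank 1.
Treatment values → pooled ranks: 3.8→12, 4→11, 9.3→1, 5.3→8, 4.2→10, 6.8→6, 4.7→9
Rank sum = 12 + 11 + 1 + 8 + 10 + 6 + 9 = 57

57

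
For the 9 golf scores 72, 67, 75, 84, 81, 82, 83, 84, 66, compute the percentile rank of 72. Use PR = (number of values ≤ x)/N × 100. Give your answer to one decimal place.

33.3

N = 9.
Strictly below 72: 2. Equal to 72: 1.
PR = 3/9 × 100 = 33.3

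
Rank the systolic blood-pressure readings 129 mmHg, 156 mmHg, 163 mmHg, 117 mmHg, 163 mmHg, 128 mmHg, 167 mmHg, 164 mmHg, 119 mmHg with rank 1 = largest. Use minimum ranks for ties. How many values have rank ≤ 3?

4

Sorted (descending): 167, 164, 163, 163, 156, 129, 128, 119, 117
The 2 values of 163 occupy positions 3–4 → each gets rank 3.
Ranks ≤ 3: {1, 2, 3, 3} → 4 values.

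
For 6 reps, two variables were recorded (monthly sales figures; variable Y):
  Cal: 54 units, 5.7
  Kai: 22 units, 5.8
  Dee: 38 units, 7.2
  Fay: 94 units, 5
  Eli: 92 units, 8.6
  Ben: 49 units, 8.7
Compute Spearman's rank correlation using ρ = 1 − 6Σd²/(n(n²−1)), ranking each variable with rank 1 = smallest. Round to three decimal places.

-0.314

Ranks of variable 1: 4, 1, 2, 6, 5, 3
Ranks of variable 2: 2, 3, 4, 1, 5, 6
d = r₁ − r₂: 2, -2, -2, 5, 0, -3
d²: 4, 4, 4, 25, 0, 9; Σd² = 46
ρ = 1 − 6·46/(6·35) = 1 − 276/210 = -0.314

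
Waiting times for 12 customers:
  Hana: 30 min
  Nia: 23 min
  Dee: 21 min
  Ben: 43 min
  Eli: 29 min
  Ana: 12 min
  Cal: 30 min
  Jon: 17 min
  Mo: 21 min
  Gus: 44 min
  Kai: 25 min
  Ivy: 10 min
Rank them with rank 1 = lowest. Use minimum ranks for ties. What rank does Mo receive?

Sorted (ascending): 10, 12, 17, 21, 21, 23, 25, 29, 30, 30, 43, 44
The 2 values of 21 occupy positions 4–5 → each gets rank 4.
The 2 values of 30 occupy positions 9–10 → each gets rank 9.
Mo has value 21 min → rank 4.

4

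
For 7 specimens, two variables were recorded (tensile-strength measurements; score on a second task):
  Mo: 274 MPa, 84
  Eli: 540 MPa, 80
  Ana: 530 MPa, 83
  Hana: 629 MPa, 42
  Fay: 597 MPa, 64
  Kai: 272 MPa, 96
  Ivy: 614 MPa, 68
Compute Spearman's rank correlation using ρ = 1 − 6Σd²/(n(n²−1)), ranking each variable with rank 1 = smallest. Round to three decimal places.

Ranks of variable 1: 2, 4, 3, 7, 5, 1, 6
Ranks of variable 2: 6, 4, 5, 1, 2, 7, 3
d = r₁ − r₂: -4, 0, -2, 6, 3, -6, 3
d²: 16, 0, 4, 36, 9, 36, 9; Σd² = 110
ρ = 1 − 6·110/(7·48) = 1 − 660/336 = -0.964

-0.964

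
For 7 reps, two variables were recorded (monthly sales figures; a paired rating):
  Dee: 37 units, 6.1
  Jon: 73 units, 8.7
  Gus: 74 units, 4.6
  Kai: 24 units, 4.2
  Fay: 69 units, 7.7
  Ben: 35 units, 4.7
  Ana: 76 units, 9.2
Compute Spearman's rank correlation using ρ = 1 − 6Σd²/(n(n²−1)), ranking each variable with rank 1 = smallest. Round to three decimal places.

0.643

Ranks of variable 1: 3, 5, 6, 1, 4, 2, 7
Ranks of variable 2: 4, 6, 2, 1, 5, 3, 7
d = r₁ − r₂: -1, -1, 4, 0, -1, -1, 0
d²: 1, 1, 16, 0, 1, 1, 0; Σd² = 20
ρ = 1 − 6·20/(7·48) = 1 − 120/336 = 0.643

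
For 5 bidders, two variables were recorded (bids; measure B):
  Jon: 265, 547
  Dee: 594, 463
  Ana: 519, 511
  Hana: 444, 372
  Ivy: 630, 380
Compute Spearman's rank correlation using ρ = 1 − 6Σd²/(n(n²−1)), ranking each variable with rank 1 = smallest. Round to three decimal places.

Ranks of variable 1: 1, 4, 3, 2, 5
Ranks of variable 2: 5, 3, 4, 1, 2
d = r₁ − r₂: -4, 1, -1, 1, 3
d²: 16, 1, 1, 1, 9; Σd² = 28
ρ = 1 − 6·28/(5·24) = 1 − 168/120 = -0.400

-0.400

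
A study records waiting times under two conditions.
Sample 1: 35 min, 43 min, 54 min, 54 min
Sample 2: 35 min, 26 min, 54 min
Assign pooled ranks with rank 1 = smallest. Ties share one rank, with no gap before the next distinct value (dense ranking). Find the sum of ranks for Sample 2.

7

Sorted (ascending): 26, 35, 35, 43, 54, 54, 54
The 2 values of 35 share dense rank 2.
The 3 values of 54 share dense rank 4.
Remaining distinct values take the next consecutive integers.
Sample 2 values → pooled ranks: 35→2, 26→1, 54→4
Rank sum = 2 + 1 + 4 = 7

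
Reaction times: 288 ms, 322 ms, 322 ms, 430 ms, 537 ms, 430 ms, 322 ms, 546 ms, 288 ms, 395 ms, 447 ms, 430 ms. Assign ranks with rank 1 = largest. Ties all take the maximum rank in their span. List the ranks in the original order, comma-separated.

Sorted (descending): 546, 537, 447, 430, 430, 430, 395, 322, 322, 322, 288, 288
The 3 values of 430 occupy positions 4–6 → each gets rank 6.
The 3 values of 322 occupy positions 8–10 → each gets rank 10.
The 2 values of 288 occupy positions 11–12 → each gets rank 12.

12, 10, 10, 6, 2, 6, 10, 1, 12, 7, 3, 6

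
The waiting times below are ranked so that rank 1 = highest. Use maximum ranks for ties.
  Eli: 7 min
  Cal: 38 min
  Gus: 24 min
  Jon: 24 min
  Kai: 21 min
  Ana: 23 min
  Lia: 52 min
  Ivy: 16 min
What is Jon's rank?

Sorted (descending): 52, 38, 24, 24, 23, 21, 16, 7
The 2 values of 24 occupy positions 3–4 → each gets rank 4.
Jon has value 24 min → rank 4.

4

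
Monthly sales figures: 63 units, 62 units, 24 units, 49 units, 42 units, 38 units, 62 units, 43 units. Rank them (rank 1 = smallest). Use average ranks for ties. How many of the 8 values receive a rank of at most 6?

Sorted (ascending): 24, 38, 42, 43, 49, 62, 62, 63
The 2 values of 62 occupy positions 6–7 → average rank (6+7)/2 = 6.5.
Ranks ≤ 6: {1, 2, 3, 4, 5} → 5 values.

5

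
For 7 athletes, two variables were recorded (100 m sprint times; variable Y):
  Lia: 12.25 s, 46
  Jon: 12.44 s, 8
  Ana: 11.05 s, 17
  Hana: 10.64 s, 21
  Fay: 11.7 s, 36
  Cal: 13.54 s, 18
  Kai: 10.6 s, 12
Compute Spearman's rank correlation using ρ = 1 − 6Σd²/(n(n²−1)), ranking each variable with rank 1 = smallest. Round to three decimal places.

0.071

Ranks of variable 1: 5, 6, 3, 2, 4, 7, 1
Ranks of variable 2: 7, 1, 3, 5, 6, 4, 2
d = r₁ − r₂: -2, 5, 0, -3, -2, 3, -1
d²: 4, 25, 0, 9, 4, 9, 1; Σd² = 52
ρ = 1 − 6·52/(7·48) = 1 − 312/336 = 0.071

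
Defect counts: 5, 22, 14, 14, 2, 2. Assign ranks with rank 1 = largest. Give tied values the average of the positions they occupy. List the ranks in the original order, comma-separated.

4, 1, 2.5, 2.5, 5.5, 5.5

Sorted (descending): 22, 14, 14, 5, 2, 2
The 2 values of 14 occupy positions 2–3 → average rank (2+3)/2 = 2.5.
The 2 values of 2 occupy positions 5–6 → average rank (5+6)/2 = 5.5.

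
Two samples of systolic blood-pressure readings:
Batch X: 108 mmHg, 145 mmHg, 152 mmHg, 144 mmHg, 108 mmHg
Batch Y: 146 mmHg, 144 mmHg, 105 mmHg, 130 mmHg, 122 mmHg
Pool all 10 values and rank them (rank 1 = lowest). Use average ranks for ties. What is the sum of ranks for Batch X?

Sorted (ascending): 105, 108, 108, 122, 130, 144, 144, 145, 146, 152
The 2 values of 108 occupy positions 2–3 → average rank (2+3)/2 = 2.5.
The 2 values of 144 occupy positions 6–7 → average rank (6+7)/2 = 6.5.
Batch X values → pooled ranks: 108→2.5, 145→8, 152→10, 144→6.5, 108→2.5
Rank sum = 2.5 + 8 + 10 + 6.5 + 2.5 = 29.5

29.5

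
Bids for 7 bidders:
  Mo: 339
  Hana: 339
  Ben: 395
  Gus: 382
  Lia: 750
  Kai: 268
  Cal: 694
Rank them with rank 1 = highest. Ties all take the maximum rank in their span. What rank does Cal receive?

Sorted (descending): 750, 694, 395, 382, 339, 339, 268
The 2 values of 339 occupy positions 5–6 → each gets rank 6.
Cal has value 694 → rank 2.

2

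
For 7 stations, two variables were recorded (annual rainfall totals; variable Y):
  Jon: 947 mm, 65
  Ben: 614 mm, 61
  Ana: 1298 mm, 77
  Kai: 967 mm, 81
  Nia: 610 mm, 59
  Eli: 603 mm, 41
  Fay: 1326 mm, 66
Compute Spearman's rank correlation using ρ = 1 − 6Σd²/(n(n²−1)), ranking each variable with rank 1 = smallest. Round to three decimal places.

0.857

Ranks of variable 1: 4, 3, 6, 5, 2, 1, 7
Ranks of variable 2: 4, 3, 6, 7, 2, 1, 5
d = r₁ − r₂: 0, 0, 0, -2, 0, 0, 2
d²: 0, 0, 0, 4, 0, 0, 4; Σd² = 8
ρ = 1 − 6·8/(7·48) = 1 − 48/336 = 0.857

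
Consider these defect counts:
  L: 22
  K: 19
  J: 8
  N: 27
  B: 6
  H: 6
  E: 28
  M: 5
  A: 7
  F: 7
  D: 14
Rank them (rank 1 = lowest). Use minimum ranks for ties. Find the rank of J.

Sorted (ascending): 5, 6, 6, 7, 7, 8, 14, 19, 22, 27, 28
The 2 values of 6 occupy positions 2–3 → each gets rank 2.
The 2 values of 7 occupy positions 4–5 → each gets rank 4.
J has value 8 → rank 6.

6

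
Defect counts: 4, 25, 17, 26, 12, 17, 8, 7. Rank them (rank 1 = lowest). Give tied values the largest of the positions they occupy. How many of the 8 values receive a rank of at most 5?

Sorted (ascending): 4, 7, 8, 12, 17, 17, 25, 26
The 2 values of 17 occupy positions 5–6 → each gets rank 6.
Ranks ≤ 5: {1, 2, 3, 4} → 4 values.

4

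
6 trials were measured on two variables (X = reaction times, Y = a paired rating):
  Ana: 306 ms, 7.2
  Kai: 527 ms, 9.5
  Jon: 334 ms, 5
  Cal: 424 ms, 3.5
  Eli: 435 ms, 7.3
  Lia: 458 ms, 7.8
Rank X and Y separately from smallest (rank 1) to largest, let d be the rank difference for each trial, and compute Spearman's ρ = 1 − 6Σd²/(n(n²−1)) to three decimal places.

Ranks of variable 1: 1, 6, 2, 3, 4, 5
Ranks of variable 2: 3, 6, 2, 1, 4, 5
d = r₁ − r₂: -2, 0, 0, 2, 0, 0
d²: 4, 0, 0, 4, 0, 0; Σd² = 8
ρ = 1 − 6·8/(6·35) = 1 − 48/210 = 0.771

0.771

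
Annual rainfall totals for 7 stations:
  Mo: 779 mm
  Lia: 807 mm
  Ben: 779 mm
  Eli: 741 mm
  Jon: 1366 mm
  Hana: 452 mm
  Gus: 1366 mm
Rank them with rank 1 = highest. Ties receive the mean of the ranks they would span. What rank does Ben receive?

Sorted (descending): 1366, 1366, 807, 779, 779, 741, 452
The 2 values of 1366 occupy positions 1–2 → average rank (1+2)/2 = 1.5.
The 2 values of 779 occupy positions 4–5 → average rank (4+5)/2 = 4.5.
Ben has value 779 mm → rank 4.5.

4.5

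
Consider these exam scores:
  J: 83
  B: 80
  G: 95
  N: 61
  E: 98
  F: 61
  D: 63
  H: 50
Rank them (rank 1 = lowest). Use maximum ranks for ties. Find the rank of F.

Sorted (ascending): 50, 61, 61, 63, 80, 83, 95, 98
The 2 values of 61 occupy positions 2–3 → each gets rank 3.
F has value 61 → rank 3.

3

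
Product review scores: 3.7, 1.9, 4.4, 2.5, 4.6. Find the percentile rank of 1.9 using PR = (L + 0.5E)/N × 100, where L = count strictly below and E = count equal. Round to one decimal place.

N = 5.
Strictly below 1.9: 0. Equal to 1.9: 1.
PR = (0 + 0.5·1)/5 × 100 = 10.0

10.0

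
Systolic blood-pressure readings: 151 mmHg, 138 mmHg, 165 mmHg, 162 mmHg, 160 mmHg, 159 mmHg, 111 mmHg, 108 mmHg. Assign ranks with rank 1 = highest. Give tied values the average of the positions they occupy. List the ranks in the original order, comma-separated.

Sorted (descending): 165, 162, 160, 159, 151, 138, 111, 108
No ties — each value takes its position as its rank.

5, 6, 1, 2, 3, 4, 7, 8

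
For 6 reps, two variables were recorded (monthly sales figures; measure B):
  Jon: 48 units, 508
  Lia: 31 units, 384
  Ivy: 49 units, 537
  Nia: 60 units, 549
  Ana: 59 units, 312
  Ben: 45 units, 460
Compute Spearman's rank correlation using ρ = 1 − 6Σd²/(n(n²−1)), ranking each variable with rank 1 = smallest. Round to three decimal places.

0.429

Ranks of variable 1: 3, 1, 4, 6, 5, 2
Ranks of variable 2: 4, 2, 5, 6, 1, 3
d = r₁ − r₂: -1, -1, -1, 0, 4, -1
d²: 1, 1, 1, 0, 16, 1; Σd² = 20
ρ = 1 − 6·20/(6·35) = 1 − 120/210 = 0.429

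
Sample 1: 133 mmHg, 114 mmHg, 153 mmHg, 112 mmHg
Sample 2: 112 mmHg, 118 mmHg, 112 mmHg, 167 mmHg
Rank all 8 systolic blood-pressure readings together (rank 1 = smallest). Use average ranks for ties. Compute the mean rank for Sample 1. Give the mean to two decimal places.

Sorted (ascending): 112, 112, 112, 114, 118, 133, 153, 167
The 3 values of 112 occupy positions 1–3 → average rank 2.
Sample 1 values → pooled ranks: 133→6, 114→4, 153→7, 112→2
Mean rank = (6 + 4 + 7 + 2) / 4 = 4.75

4.75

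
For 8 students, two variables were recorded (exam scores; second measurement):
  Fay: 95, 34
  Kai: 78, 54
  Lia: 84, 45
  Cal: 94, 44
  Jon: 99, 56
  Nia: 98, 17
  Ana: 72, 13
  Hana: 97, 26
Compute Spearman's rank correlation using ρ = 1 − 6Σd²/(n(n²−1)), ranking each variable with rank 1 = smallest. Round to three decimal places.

Ranks of variable 1: 5, 2, 3, 4, 8, 7, 1, 6
Ranks of variable 2: 4, 7, 6, 5, 8, 2, 1, 3
d = r₁ − r₂: 1, -5, -3, -1, 0, 5, 0, 3
d²: 1, 25, 9, 1, 0, 25, 0, 9; Σd² = 70
ρ = 1 − 6·70/(8·63) = 1 − 420/504 = 0.167

0.167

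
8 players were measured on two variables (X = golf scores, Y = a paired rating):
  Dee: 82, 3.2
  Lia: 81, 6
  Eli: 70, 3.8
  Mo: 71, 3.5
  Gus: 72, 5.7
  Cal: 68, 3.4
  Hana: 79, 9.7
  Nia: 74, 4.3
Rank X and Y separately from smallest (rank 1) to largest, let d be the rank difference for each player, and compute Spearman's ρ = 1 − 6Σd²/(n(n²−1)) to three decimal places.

0.262

Ranks of variable 1: 8, 7, 2, 3, 4, 1, 6, 5
Ranks of variable 2: 1, 7, 4, 3, 6, 2, 8, 5
d = r₁ − r₂: 7, 0, -2, 0, -2, -1, -2, 0
d²: 49, 0, 4, 0, 4, 1, 4, 0; Σd² = 62
ρ = 1 − 6·62/(8·63) = 1 − 372/504 = 0.262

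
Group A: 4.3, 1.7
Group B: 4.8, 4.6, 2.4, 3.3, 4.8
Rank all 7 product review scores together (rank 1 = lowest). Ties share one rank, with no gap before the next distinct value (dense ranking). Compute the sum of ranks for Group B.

Sorted (ascending): 1.7, 2.4, 3.3, 4.3, 4.6, 4.8, 4.8
The 2 values of 4.8 share dense rank 6.
Remaining distinct values take the next consecutive integers.
Group B values → pooled ranks: 4.8→6, 4.6→5, 2.4→2, 3.3→3, 4.8→6
Rank sum = 6 + 5 + 2 + 3 + 6 = 22

22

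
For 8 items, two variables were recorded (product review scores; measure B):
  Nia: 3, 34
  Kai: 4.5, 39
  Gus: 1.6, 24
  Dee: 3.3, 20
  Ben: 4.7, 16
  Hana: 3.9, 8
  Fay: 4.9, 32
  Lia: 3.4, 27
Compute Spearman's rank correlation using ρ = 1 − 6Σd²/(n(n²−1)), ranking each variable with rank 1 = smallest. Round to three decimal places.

0.000

Ranks of variable 1: 2, 6, 1, 3, 7, 5, 8, 4
Ranks of variable 2: 7, 8, 4, 3, 2, 1, 6, 5
d = r₁ − r₂: -5, -2, -3, 0, 5, 4, 2, -1
d²: 25, 4, 9, 0, 25, 16, 4, 1; Σd² = 84
ρ = 1 − 6·84/(8·63) = 1 − 504/504 = 0.000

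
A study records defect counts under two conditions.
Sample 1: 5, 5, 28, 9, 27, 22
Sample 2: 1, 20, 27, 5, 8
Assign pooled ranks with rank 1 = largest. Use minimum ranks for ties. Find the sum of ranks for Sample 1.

Sorted (descending): 28, 27, 27, 22, 20, 9, 8, 5, 5, 5, 1
The 2 values of 27 occupy positions 2–3 → each gets rank 2.
The 3 values of 5 occupy positions 8–10 → each gets rank 8.
Sample 1 values → pooled ranks: 5→8, 5→8, 28→1, 9→6, 27→2, 22→4
Rank sum = 8 + 8 + 1 + 6 + 2 + 4 = 29

29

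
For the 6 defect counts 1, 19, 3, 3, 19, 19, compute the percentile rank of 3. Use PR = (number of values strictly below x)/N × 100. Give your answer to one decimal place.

16.7

N = 6.
Strictly below 3: 1. Equal to 3: 2.
PR = 1/6 × 100 = 16.7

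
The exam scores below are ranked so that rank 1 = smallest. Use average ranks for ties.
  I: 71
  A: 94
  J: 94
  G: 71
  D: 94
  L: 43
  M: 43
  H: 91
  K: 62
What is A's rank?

Sorted (ascending): 43, 43, 62, 71, 71, 91, 94, 94, 94
The 2 values of 43 occupy positions 1–2 → average rank (1+2)/2 = 1.5.
The 2 values of 71 occupy positions 4–5 → average rank (4+5)/2 = 4.5.
The 3 values of 94 occupy positions 7–9 → average rank 8.
A has value 94 → rank 8.

8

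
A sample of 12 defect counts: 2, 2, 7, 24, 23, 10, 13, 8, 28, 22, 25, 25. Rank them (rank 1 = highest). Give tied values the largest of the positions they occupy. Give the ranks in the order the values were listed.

Sorted (descending): 28, 25, 25, 24, 23, 22, 13, 10, 8, 7, 2, 2
The 2 values of 25 occupy positions 2–3 → each gets rank 3.
The 2 values of 2 occupy positions 11–12 → each gets rank 12.

12, 12, 10, 4, 5, 8, 7, 9, 1, 6, 3, 3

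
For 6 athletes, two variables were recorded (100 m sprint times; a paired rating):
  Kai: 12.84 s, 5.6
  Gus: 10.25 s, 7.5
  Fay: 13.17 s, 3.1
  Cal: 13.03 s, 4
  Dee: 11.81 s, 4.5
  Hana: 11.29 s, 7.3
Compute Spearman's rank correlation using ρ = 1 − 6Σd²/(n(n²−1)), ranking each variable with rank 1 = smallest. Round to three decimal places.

-0.943

Ranks of variable 1: 4, 1, 6, 5, 3, 2
Ranks of variable 2: 4, 6, 1, 2, 3, 5
d = r₁ − r₂: 0, -5, 5, 3, 0, -3
d²: 0, 25, 25, 9, 0, 9; Σd² = 68
ρ = 1 − 6·68/(6·35) = 1 − 408/210 = -0.943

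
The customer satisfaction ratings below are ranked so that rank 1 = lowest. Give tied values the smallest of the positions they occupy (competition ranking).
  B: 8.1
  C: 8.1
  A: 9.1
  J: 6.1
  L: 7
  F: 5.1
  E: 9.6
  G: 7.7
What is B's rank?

Sorted (ascending): 5.1, 6.1, 7, 7.7, 8.1, 8.1, 9.1, 9.6
The 2 values of 8.1 occupy positions 5–6 → each gets rank 5.
B has value 8.1 → rank 5.

5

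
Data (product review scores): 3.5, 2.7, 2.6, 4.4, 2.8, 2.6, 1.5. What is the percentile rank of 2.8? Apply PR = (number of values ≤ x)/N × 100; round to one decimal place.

71.4

N = 7.
Strictly below 2.8: 4. Equal to 2.8: 1.
PR = 5/7 × 100 = 71.4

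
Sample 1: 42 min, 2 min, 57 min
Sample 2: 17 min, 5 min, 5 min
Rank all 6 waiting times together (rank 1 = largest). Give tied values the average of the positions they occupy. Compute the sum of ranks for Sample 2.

12

Sorted (descending): 57, 42, 17, 5, 5, 2
The 2 values of 5 occupy positions 4–5 → average rank (4+5)/2 = 4.5.
Sample 2 values → pooled ranks: 17→3, 5→4.5, 5→4.5
Rank sum = 3 + 4.5 + 4.5 = 12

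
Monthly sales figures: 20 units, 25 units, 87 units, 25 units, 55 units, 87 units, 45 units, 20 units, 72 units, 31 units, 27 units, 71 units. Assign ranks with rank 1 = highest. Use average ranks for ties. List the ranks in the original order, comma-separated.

Sorted (descending): 87, 87, 72, 71, 55, 45, 31, 27, 25, 25, 20, 20
The 2 values of 87 occupy positions 1–2 → average rank (1+2)/2 = 1.5.
The 2 values of 25 occupy positions 9–10 → average rank (9+10)/2 = 9.5.
The 2 values of 20 occupy positions 11–12 → average rank (11+12)/2 = 11.5.

11.5, 9.5, 1.5, 9.5, 5, 1.5, 6, 11.5, 3, 7, 8, 4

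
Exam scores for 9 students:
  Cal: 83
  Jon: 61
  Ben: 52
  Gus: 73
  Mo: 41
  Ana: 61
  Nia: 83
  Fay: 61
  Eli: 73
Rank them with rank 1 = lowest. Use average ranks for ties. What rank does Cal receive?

8.5

Sorted (ascending): 41, 52, 61, 61, 61, 73, 73, 83, 83
The 3 values of 61 occupy positions 3–5 → average rank 4.
The 2 values of 73 occupy positions 6–7 → average rank (6+7)/2 = 6.5.
The 2 values of 83 occupy positions 8–9 → average rank (8+9)/2 = 8.5.
Cal has value 83 → rank 8.5.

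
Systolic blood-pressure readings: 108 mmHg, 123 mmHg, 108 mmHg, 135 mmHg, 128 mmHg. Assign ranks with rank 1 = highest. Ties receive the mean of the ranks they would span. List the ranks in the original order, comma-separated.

Sorted (descending): 135, 128, 123, 108, 108
The 2 values of 108 occupy positions 4–5 → average rank (4+5)/2 = 4.5.

4.5, 3, 4.5, 1, 2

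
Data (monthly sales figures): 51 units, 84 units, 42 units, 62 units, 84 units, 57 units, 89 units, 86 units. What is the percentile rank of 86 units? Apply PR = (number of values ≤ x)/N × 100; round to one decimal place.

87.5

N = 8.
Strictly below 86: 6. Equal to 86: 1.
PR = 7/8 × 100 = 87.5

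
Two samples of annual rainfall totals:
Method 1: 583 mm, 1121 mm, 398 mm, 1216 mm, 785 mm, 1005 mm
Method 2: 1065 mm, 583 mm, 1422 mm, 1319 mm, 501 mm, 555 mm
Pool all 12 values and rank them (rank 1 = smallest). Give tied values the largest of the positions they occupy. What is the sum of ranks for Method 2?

Sorted (ascending): 398, 501, 555, 583, 583, 785, 1005, 1065, 1121, 1216, 1319, 1422
The 2 values of 583 occupy positions 4–5 → each gets rank 5.
Method 2 values → pooled ranks: 1065→8, 583→5, 1422→12, 1319→11, 501→2, 555→3
Rank sum = 8 + 5 + 12 + 11 + 2 + 3 = 41

41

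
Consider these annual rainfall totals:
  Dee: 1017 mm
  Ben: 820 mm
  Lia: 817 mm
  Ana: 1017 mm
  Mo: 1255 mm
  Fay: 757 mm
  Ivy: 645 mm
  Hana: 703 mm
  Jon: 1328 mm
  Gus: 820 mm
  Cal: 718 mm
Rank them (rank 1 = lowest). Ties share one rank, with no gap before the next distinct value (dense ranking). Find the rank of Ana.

Sorted (ascending): 645, 703, 718, 757, 817, 820, 820, 1017, 1017, 1255, 1328
The 2 values of 820 share dense rank 6.
The 2 values of 1017 share dense rank 7.
Remaining distinct values take the next consecutive integers.
Ana has value 1017 mm → rank 7.

7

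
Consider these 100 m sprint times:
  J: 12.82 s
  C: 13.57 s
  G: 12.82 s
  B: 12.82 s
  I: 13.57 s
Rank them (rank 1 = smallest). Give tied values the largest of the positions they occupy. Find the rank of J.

Sorted (ascending): 12.82, 12.82, 12.82, 13.57, 13.57
The 3 values of 12.82 occupy positions 1–3 → each gets rank 3.
The 2 values of 13.57 occupy positions 4–5 → each gets rank 5.
J has value 12.82 s → rank 3.

3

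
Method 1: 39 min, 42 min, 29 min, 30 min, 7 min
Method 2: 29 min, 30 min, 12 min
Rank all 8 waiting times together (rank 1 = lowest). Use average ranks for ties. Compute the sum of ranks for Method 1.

Sorted (ascending): 7, 12, 29, 29, 30, 30, 39, 42
The 2 values of 29 occupy positions 3–4 → average rank (3+4)/2 = 3.5.
The 2 values of 30 occupy positions 5–6 → average rank (5+6)/2 = 5.5.
Method 1 values → pooled ranks: 39→7, 42→8, 29→3.5, 30→5.5, 7→1
Rank sum = 7 + 8 + 3.5 + 5.5 + 1 = 25

25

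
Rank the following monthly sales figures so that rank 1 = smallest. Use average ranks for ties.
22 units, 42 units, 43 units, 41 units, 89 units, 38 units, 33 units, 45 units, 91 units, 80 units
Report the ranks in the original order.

1, 5, 6, 4, 9, 3, 2, 7, 10, 8

Sorted (ascending): 22, 33, 38, 41, 42, 43, 45, 80, 89, 91
No ties — each value takes its position as its rank.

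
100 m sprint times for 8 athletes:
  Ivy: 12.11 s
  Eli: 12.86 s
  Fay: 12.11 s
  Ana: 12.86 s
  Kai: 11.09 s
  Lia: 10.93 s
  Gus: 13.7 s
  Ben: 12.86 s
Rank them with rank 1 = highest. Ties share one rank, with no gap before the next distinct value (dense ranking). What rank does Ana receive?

2

Sorted (descending): 13.7, 12.86, 12.86, 12.86, 12.11, 12.11, 11.09, 10.93
The 3 values of 12.86 share dense rank 2.
The 2 values of 12.11 share dense rank 3.
Remaining distinct values take the next consecutive integers.
Ana has value 12.86 s → rank 2.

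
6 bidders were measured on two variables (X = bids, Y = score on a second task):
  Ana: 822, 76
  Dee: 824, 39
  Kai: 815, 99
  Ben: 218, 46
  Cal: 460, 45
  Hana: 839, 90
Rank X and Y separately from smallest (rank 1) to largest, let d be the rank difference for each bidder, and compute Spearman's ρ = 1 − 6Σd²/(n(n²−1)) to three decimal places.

0.143

Ranks of variable 1: 4, 5, 3, 1, 2, 6
Ranks of variable 2: 4, 1, 6, 3, 2, 5
d = r₁ − r₂: 0, 4, -3, -2, 0, 1
d²: 0, 16, 9, 4, 0, 1; Σd² = 30
ρ = 1 − 6·30/(6·35) = 1 − 180/210 = 0.143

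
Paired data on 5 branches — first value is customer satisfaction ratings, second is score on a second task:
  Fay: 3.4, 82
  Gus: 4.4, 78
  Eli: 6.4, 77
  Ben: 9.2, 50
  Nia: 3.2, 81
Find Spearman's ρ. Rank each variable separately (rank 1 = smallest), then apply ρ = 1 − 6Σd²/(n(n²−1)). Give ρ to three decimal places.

Ranks of variable 1: 2, 3, 4, 5, 1
Ranks of variable 2: 5, 3, 2, 1, 4
d = r₁ − r₂: -3, 0, 2, 4, -3
d²: 9, 0, 4, 16, 9; Σd² = 38
ρ = 1 − 6·38/(5·24) = 1 − 228/120 = -0.900

-0.900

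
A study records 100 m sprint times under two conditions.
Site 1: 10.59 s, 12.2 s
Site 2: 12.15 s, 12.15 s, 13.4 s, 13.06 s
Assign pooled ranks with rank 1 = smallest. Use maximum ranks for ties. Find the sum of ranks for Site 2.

17

Sorted (ascending): 10.59, 12.15, 12.15, 12.2, 13.06, 13.4
The 2 values of 12.15 occupy positions 2–3 → each gets rank 3.
Site 2 values → pooled ranks: 12.15→3, 12.15→3, 13.4→6, 13.06→5
Rank sum = 3 + 3 + 6 + 5 = 17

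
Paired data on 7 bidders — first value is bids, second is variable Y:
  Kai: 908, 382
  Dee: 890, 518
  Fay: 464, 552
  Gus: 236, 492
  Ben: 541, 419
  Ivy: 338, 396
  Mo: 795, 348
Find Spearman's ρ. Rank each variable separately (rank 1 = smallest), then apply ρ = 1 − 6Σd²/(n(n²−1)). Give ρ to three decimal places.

-0.321

Ranks of variable 1: 7, 6, 3, 1, 4, 2, 5
Ranks of variable 2: 2, 6, 7, 5, 4, 3, 1
d = r₁ − r₂: 5, 0, -4, -4, 0, -1, 4
d²: 25, 0, 16, 16, 0, 1, 16; Σd² = 74
ρ = 1 − 6·74/(7·48) = 1 − 444/336 = -0.321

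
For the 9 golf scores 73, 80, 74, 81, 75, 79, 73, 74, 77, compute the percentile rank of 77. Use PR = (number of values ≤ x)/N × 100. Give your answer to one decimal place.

66.7

N = 9.
Strictly below 77: 5. Equal to 77: 1.
PR = 6/9 × 100 = 66.7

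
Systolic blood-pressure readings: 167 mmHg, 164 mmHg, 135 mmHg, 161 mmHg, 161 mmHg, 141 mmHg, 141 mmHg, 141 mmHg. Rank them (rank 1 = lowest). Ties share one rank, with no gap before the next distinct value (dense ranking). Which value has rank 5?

Sorted (ascending): 135, 141, 141, 141, 161, 161, 164, 167
The 3 values of 141 share dense rank 2.
The 2 values of 161 share dense rank 3.
Remaining distinct values take the next consecutive integers.
Rank 5 → value 167.

167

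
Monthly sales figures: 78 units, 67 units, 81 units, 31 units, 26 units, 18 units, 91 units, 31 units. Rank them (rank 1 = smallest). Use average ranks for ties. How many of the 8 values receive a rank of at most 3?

Sorted (ascending): 18, 26, 31, 31, 67, 78, 81, 91
The 2 values of 31 occupy positions 3–4 → average rank (3+4)/2 = 3.5.
Ranks ≤ 3: {1, 2} → 2 values.

2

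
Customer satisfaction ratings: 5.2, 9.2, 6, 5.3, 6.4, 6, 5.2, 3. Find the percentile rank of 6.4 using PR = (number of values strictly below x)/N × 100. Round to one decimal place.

N = 8.
Strictly below 6.4: 6. Equal to 6.4: 1.
PR = 6/8 × 100 = 75.0

75.0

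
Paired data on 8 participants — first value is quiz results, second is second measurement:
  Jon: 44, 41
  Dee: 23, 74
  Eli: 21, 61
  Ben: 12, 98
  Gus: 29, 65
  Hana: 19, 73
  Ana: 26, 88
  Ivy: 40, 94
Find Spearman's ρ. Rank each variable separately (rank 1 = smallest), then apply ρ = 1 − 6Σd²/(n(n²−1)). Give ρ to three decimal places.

-0.357

Ranks of variable 1: 8, 4, 3, 1, 6, 2, 5, 7
Ranks of variable 2: 1, 5, 2, 8, 3, 4, 6, 7
d = r₁ − r₂: 7, -1, 1, -7, 3, -2, -1, 0
d²: 49, 1, 1, 49, 9, 4, 1, 0; Σd² = 114
ρ = 1 − 6·114/(8·63) = 1 − 684/504 = -0.357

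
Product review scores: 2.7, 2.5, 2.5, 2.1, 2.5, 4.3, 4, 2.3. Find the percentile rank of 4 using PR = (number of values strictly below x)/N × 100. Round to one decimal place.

N = 8.
Strictly below 4: 6. Equal to 4: 1.
PR = 6/8 × 100 = 75.0

75.0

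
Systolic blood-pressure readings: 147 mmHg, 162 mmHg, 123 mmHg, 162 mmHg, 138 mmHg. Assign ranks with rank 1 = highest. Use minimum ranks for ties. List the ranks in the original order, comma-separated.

Sorted (descending): 162, 162, 147, 138, 123
The 2 values of 162 occupy positions 1–2 → each gets rank 1.

3, 1, 5, 1, 4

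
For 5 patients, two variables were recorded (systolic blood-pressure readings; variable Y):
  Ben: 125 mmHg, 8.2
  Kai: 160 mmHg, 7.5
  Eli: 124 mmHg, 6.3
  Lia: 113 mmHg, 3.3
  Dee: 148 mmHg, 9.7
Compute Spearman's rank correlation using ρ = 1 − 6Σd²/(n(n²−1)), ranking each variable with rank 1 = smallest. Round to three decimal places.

0.700

Ranks of variable 1: 3, 5, 2, 1, 4
Ranks of variable 2: 4, 3, 2, 1, 5
d = r₁ − r₂: -1, 2, 0, 0, -1
d²: 1, 4, 0, 0, 1; Σd² = 6
ρ = 1 − 6·6/(5·24) = 1 − 36/120 = 0.700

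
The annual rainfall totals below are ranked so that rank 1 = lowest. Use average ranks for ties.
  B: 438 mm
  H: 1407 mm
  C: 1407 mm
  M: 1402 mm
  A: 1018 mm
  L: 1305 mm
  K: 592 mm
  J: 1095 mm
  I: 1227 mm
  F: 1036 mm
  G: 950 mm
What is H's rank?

Sorted (ascending): 438, 592, 950, 1018, 1036, 1095, 1227, 1305, 1402, 1407, 1407
The 2 values of 1407 occupy positions 10–11 → average rank (10+11)/2 = 10.5.
H has value 1407 mm → rank 10.5.

10.5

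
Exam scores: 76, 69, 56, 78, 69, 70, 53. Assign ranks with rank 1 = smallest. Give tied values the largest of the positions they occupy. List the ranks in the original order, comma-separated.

6, 4, 2, 7, 4, 5, 1

Sorted (ascending): 53, 56, 69, 69, 70, 76, 78
The 2 values of 69 occupy positions 3–4 → each gets rank 4.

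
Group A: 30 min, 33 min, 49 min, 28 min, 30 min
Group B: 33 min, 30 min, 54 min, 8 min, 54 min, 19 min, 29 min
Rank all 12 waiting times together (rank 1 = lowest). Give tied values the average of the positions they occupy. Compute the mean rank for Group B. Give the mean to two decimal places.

6.36

Sorted (ascending): 8, 19, 28, 29, 30, 30, 30, 33, 33, 49, 54, 54
The 3 values of 30 occupy positions 5–7 → average rank 6.
The 2 values of 33 occupy positions 8–9 → average rank (8+9)/2 = 8.5.
The 2 values of 54 occupy positions 11–12 → average rank (11+12)/2 = 11.5.
Group B values → pooled ranks: 33→8.5, 30→6, 54→11.5, 8→1, 54→11.5, 19→2, 29→4
Mean rank = (8.5 + 6 + 11.5 + 1 + 11.5 + 2 + 4) / 7 = 6.36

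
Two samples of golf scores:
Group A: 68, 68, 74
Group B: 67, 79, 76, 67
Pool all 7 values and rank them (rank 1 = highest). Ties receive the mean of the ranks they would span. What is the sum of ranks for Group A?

12

Sorted (descending): 79, 76, 74, 68, 68, 67, 67
The 2 values of 68 occupy positions 4–5 → average rank (4+5)/2 = 4.5.
The 2 values of 67 occupy positions 6–7 → average rank (6+7)/2 = 6.5.
Group A values → pooled ranks: 68→4.5, 68→4.5, 74→3
Rank sum = 4.5 + 4.5 + 3 = 12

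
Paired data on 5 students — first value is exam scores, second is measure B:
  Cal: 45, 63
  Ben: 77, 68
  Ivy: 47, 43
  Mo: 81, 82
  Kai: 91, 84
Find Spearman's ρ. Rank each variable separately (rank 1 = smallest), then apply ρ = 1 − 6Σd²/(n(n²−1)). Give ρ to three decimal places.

Ranks of variable 1: 1, 3, 2, 4, 5
Ranks of variable 2: 2, 3, 1, 4, 5
d = r₁ − r₂: -1, 0, 1, 0, 0
d²: 1, 0, 1, 0, 0; Σd² = 2
ρ = 1 − 6·2/(5·24) = 1 − 12/120 = 0.900

0.900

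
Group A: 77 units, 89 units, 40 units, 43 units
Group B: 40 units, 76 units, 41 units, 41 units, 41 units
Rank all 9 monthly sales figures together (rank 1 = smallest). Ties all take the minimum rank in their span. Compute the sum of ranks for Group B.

Sorted (ascending): 40, 40, 41, 41, 41, 43, 76, 77, 89
The 2 values of 40 occupy positions 1–2 → each gets rank 1.
The 3 values of 41 occupy positions 3–5 → each gets rank 3.
Group B values → pooled ranks: 40→1, 76→7, 41→3, 41→3, 41→3
Rank sum = 1 + 7 + 3 + 3 + 3 = 17

17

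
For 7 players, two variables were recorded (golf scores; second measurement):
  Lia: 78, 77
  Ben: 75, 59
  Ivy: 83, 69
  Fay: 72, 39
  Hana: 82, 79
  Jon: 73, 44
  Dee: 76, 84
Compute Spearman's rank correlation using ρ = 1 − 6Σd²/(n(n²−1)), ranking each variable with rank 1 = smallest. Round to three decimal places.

0.679

Ranks of variable 1: 5, 3, 7, 1, 6, 2, 4
Ranks of variable 2: 5, 3, 4, 1, 6, 2, 7
d = r₁ − r₂: 0, 0, 3, 0, 0, 0, -3
d²: 0, 0, 9, 0, 0, 0, 9; Σd² = 18
ρ = 1 − 6·18/(7·48) = 1 − 108/336 = 0.679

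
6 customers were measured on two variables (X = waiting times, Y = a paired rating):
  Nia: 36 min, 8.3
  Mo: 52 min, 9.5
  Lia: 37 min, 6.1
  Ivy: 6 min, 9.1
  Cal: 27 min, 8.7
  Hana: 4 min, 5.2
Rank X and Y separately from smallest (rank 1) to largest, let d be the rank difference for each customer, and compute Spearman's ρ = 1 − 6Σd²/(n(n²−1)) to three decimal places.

0.429

Ranks of variable 1: 4, 6, 5, 2, 3, 1
Ranks of variable 2: 3, 6, 2, 5, 4, 1
d = r₁ − r₂: 1, 0, 3, -3, -1, 0
d²: 1, 0, 9, 9, 1, 0; Σd² = 20
ρ = 1 − 6·20/(6·35) = 1 − 120/210 = 0.429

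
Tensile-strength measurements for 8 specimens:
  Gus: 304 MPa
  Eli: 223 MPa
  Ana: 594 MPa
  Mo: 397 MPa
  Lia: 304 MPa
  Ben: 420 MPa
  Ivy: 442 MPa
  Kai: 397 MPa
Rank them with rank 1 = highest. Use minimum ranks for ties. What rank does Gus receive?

Sorted (descending): 594, 442, 420, 397, 397, 304, 304, 223
The 2 values of 397 occupy positions 4–5 → each gets rank 4.
The 2 values of 304 occupy positions 6–7 → each gets rank 6.
Gus has value 304 MPa → rank 6.

6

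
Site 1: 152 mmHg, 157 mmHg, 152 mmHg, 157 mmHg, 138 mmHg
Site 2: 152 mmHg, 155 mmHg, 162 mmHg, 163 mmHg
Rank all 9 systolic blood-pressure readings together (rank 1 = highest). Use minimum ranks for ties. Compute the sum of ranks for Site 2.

14

Sorted (descending): 163, 162, 157, 157, 155, 152, 152, 152, 138
The 2 values of 157 occupy positions 3–4 → each gets rank 3.
The 3 values of 152 occupy positions 6–8 → each gets rank 6.
Site 2 values → pooled ranks: 152→6, 155→5, 162→2, 163→1
Rank sum = 6 + 5 + 2 + 1 = 14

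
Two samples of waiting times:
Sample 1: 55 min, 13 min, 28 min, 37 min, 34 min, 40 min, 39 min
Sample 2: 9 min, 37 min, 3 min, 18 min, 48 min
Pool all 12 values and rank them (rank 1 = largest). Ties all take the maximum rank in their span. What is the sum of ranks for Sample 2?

Sorted (descending): 55, 48, 40, 39, 37, 37, 34, 28, 18, 13, 9, 3
The 2 values of 37 occupy positions 5–6 → each gets rank 6.
Sample 2 values → pooled ranks: 9→11, 37→6, 3→12, 18→9, 48→2
Rank sum = 11 + 6 + 12 + 9 + 2 = 40

40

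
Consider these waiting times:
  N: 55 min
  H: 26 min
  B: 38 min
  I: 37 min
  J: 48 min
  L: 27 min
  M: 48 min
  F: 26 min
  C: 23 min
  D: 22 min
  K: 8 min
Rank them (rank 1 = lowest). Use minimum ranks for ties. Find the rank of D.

2

Sorted (ascending): 8, 22, 23, 26, 26, 27, 37, 38, 48, 48, 55
The 2 values of 26 occupy positions 4–5 → each gets rank 4.
The 2 values of 48 occupy positions 9–10 → each gets rank 9.
D has value 22 min → rank 2.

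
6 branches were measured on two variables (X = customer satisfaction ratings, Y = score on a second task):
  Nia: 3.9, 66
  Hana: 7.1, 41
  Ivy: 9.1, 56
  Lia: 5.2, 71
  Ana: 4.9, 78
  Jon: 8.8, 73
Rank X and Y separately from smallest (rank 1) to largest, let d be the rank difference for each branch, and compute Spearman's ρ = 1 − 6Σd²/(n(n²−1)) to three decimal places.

Ranks of variable 1: 1, 4, 6, 3, 2, 5
Ranks of variable 2: 3, 1, 2, 4, 6, 5
d = r₁ − r₂: -2, 3, 4, -1, -4, 0
d²: 4, 9, 16, 1, 16, 0; Σd² = 46
ρ = 1 − 6·46/(6·35) = 1 − 276/210 = -0.314

-0.314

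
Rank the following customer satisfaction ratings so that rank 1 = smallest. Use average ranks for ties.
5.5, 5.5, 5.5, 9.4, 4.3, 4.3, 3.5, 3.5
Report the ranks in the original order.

Sorted (ascending): 3.5, 3.5, 4.3, 4.3, 5.5, 5.5, 5.5, 9.4
The 2 values of 3.5 occupy positions 1–2 → average rank (1+2)/2 = 1.5.
The 2 values of 4.3 occupy positions 3–4 → average rank (3+4)/2 = 3.5.
The 3 values of 5.5 occupy positions 5–7 → average rank 6.

6, 6, 6, 8, 3.5, 3.5, 1.5, 1.5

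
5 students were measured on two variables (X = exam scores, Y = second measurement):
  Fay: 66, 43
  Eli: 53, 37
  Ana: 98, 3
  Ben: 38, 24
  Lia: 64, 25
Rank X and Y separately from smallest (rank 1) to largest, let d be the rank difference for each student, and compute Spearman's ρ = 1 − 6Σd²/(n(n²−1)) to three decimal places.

-0.100

Ranks of variable 1: 4, 2, 5, 1, 3
Ranks of variable 2: 5, 4, 1, 2, 3
d = r₁ − r₂: -1, -2, 4, -1, 0
d²: 1, 4, 16, 1, 0; Σd² = 22
ρ = 1 − 6·22/(5·24) = 1 − 132/120 = -0.100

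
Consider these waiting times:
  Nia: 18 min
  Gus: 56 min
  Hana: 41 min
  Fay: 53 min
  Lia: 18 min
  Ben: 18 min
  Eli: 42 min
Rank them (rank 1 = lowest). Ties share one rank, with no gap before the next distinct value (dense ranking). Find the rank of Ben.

1

Sorted (ascending): 18, 18, 18, 41, 42, 53, 56
The 3 values of 18 share dense rank 1.
Remaining distinct values take the next consecutive integers.
Ben has value 18 min → rank 1.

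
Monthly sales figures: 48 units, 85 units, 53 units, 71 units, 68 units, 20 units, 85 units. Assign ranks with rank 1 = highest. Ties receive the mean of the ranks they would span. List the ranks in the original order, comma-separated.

6, 1.5, 5, 3, 4, 7, 1.5

Sorted (descending): 85, 85, 71, 68, 53, 48, 20
The 2 values of 85 occupy positions 1–2 → average rank (1+2)/2 = 1.5.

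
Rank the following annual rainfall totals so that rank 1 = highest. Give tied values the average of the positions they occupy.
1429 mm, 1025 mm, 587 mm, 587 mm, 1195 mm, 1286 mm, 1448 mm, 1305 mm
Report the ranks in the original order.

2, 6, 7.5, 7.5, 5, 4, 1, 3

Sorted (descending): 1448, 1429, 1305, 1286, 1195, 1025, 587, 587
The 2 values of 587 occupy positions 7–8 → average rank (7+8)/2 = 7.5.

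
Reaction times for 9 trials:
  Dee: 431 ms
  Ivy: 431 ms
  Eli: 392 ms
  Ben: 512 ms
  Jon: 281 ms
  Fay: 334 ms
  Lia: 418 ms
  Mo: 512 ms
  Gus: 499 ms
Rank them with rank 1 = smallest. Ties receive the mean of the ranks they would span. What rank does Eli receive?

3

Sorted (ascending): 281, 334, 392, 418, 431, 431, 499, 512, 512
The 2 values of 431 occupy positions 5–6 → average rank (5+6)/2 = 5.5.
The 2 values of 512 occupy positions 8–9 → average rank (8+9)/2 = 8.5.
Eli has value 392 ms → rank 3.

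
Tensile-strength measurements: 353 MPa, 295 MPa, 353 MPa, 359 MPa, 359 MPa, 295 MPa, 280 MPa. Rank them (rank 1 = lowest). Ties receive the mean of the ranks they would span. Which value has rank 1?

280

Sorted (ascending): 280, 295, 295, 353, 353, 359, 359
The 2 values of 295 occupy positions 2–3 → average rank (2+3)/2 = 2.5.
The 2 values of 353 occupy positions 4–5 → average rank (4+5)/2 = 4.5.
The 2 values of 359 occupy positions 6–7 → average rank (6+7)/2 = 6.5.
Rank 1 → value 280.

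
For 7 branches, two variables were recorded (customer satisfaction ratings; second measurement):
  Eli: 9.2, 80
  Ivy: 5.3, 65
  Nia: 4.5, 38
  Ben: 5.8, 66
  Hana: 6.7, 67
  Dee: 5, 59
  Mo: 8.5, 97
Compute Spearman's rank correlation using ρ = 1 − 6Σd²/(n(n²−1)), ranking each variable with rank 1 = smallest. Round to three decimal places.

Ranks of variable 1: 7, 3, 1, 4, 5, 2, 6
Ranks of variable 2: 6, 3, 1, 4, 5, 2, 7
d = r₁ − r₂: 1, 0, 0, 0, 0, 0, -1
d²: 1, 0, 0, 0, 0, 0, 1; Σd² = 2
ρ = 1 − 6·2/(7·48) = 1 − 12/336 = 0.964

0.964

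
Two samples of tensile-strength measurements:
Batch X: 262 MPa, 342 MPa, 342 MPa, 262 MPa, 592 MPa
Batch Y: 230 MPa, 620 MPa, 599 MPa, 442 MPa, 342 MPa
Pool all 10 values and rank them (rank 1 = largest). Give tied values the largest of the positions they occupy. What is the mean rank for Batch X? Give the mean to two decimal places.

7.00

Sorted (descending): 620, 599, 592, 442, 342, 342, 342, 262, 262, 230
The 3 values of 342 occupy positions 5–7 → each gets rank 7.
The 2 values of 262 occupy positions 8–9 → each gets rank 9.
Batch X values → pooled ranks: 262→9, 342→7, 342→7, 262→9, 592→3
Mean rank = (9 + 7 + 7 + 9 + 3) / 5 = 7.00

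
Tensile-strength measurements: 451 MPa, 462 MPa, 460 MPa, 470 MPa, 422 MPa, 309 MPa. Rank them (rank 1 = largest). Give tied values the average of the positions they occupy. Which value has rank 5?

Sorted (descending): 470, 462, 460, 451, 422, 309
No ties — each value takes its position as its rank.
Rank 5 → value 422.

422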